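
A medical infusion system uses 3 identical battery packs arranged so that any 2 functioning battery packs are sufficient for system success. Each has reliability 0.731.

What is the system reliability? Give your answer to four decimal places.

0.8218

R = Σ_{i=2}^{3} C(3,i) p^i (1−p)^{3−i} with p = 0.731
C(3,2)·0.731^2·0.269^1 = 0.431229
C(3,3)·0.731^3·0.269^0 = 0.390618
Sum = 0.8218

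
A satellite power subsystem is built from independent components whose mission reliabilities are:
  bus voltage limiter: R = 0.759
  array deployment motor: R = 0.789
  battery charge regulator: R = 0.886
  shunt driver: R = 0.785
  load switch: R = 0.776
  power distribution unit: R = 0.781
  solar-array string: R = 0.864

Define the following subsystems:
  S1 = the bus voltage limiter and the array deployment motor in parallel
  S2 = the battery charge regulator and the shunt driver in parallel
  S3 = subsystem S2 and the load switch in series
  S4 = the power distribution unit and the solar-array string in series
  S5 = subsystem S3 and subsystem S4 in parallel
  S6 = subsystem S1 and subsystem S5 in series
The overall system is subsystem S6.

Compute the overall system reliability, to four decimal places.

0.8741

Parallel (bus voltage limiter and array deployment motor): 1 − (1 − 0.759000)(1 − 0.789000) = 0.949149
Parallel (battery charge regulator and shunt driver): 1 − (1 − 0.886000)(1 − 0.785000) = 0.975490
Series ([0.975490] and load switch): 0.975490 × 0.776000 = 0.756980
Series (power distribution unit and solar-array string): 0.781000 × 0.864000 = 0.674784
Parallel ([0.756980] and [0.674784]): 1 − (1 − 0.756980)(1 − 0.674784) = 0.920966
Series ([0.949149] and [0.920966]): 0.949149 × 0.920966 = 0.8741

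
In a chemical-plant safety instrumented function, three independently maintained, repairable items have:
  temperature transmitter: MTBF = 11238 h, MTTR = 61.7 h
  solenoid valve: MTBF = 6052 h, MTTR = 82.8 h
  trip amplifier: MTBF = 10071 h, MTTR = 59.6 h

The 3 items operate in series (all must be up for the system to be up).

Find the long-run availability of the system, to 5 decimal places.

0.97534

A(temperature transmitter) = MTBF/(MTBF+MTTR) = 11238/(11238+61.7) = 0.994540
A(solenoid valve) = MTBF/(MTBF+MTTR) = 6052/(6052+82.8) = 0.986503
A(trip amplifier) = MTBF/(MTBF+MTTR) = 10071/(10071+59.6) = 0.994117
Series availability: 0.994540 × 0.986503 × 0.994117 = 0.97534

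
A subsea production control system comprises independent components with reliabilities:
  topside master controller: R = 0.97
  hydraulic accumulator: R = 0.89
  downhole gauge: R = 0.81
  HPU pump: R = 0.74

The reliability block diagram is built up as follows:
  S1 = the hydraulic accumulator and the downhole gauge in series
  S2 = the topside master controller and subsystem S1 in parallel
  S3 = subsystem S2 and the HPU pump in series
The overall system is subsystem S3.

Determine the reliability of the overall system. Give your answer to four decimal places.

0.7338

Series (hydraulic accumulator and downhole gauge): 0.890000 × 0.810000 = 0.720900
Parallel (topside master controller and [0.720900]): 1 − (1 − 0.970000)(1 − 0.720900) = 0.991627
Series ([0.991627] and HPU pump): 0.991627 × 0.740000 = 0.7338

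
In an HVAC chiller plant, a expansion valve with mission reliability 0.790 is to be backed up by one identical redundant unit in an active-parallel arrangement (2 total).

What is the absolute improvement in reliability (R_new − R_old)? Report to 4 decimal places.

R_before = 0.790
R_after = 1 − (1 − 0.790)^2 = 0.9559
ΔR = 0.9559 − 0.790 = 0.1659

0.1659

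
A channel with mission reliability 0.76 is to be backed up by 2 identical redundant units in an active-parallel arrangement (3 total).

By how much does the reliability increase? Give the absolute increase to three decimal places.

R_before = 0.76
R_after = 1 − (1 − 0.76)^3 = 0.986
ΔR = 0.986 − 0.76 = 0.226

0.226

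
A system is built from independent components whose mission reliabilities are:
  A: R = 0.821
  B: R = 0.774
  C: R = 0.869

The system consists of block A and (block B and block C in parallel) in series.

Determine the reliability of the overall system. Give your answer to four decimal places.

0.7967

Parallel (B and C): 1 − (1 − 0.774000)(1 − 0.869000) = 0.970394
Series (A and [0.970394]): 0.821000 × 0.970394 = 0.7967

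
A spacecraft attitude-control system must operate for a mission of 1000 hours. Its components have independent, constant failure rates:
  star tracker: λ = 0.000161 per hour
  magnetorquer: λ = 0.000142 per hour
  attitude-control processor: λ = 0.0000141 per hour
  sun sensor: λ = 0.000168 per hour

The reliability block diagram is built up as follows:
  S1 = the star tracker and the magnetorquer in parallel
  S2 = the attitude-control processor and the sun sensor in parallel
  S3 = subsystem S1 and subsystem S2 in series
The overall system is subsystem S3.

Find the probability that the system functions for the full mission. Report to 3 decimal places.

R(star tracker) = exp(−0.000161 × 1000) = 0.85129
R(magnetorquer) = exp(−0.000142 × 1000) = 0.86762
R(attitude-control processor) = exp(−0.0000141 × 1000) = 0.98600
R(sun sensor) = exp(−0.000168 × 1000) = 0.84535
Parallel (star tracker and magnetorquer): 1 − (1 − 0.85129)(1 − 0.86762) = 0.98031
Parallel (attitude-control processor and sun sensor): 1 − (1 − 0.98600)(1 − 0.84535) = 0.99783
Series ([0.98031] and [0.99783]): 0.98031 × 0.99783 = 0.978

0.978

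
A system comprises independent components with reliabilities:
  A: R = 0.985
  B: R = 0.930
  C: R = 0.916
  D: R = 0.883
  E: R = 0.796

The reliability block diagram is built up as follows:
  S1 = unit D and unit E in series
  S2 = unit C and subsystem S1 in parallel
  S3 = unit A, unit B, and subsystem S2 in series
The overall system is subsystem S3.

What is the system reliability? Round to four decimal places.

0.8932

Series (D and E): 0.883000 × 0.796000 = 0.702868
Parallel (C and [0.702868]): 1 − (1 − 0.916000)(1 − 0.702868) = 0.975041
Series (A, B, and [0.975041]): 0.985000 × 0.930000 × 0.975041 = 0.8932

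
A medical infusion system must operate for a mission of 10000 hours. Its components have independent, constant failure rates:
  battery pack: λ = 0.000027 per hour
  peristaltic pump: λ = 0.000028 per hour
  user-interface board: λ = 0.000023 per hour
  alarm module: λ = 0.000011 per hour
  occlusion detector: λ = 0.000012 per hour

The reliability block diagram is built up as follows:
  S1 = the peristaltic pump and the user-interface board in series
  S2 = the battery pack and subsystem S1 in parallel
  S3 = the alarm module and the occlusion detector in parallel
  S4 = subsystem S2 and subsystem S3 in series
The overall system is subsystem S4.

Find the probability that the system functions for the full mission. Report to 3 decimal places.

R(battery pack) = exp(−0.000027 × 10000) = 0.76338
R(peristaltic pump) = exp(−0.000028 × 10000) = 0.75578
R(user-interface board) = exp(−0.000023 × 10000) = 0.79453
R(alarm module) = exp(−0.000011 × 10000) = 0.89583
R(occlusion detector) = exp(−0.000012 × 10000) = 0.88692
Series (peristaltic pump and user-interface board): 0.75578 × 0.79453 = 0.60049
Parallel (battery pack and [0.60049]): 1 − (1 − 0.76338)(1 − 0.60049) = 0.90547
Parallel (alarm module and occlusion detector): 1 − (1 − 0.89583)(1 − 0.88692) = 0.98822
Series ([0.90547] and [0.98822]): 0.90547 × 0.98822 = 0.895

0.895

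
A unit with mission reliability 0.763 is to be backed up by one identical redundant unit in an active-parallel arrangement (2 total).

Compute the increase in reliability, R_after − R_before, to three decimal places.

0.181

R_before = 0.763
R_after = 1 − (1 − 0.763)^2 = 0.944
ΔR = 0.944 − 0.763 = 0.181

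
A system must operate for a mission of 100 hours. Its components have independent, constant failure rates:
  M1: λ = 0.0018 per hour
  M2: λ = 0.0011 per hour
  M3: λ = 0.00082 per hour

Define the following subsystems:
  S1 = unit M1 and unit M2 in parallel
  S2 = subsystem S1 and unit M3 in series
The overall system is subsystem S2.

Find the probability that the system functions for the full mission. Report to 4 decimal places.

0.9055

R(M1) = exp(−0.0018 × 100) = 0.835270
R(M2) = exp(−0.0011 × 100) = 0.895834
R(M3) = exp(−0.00082 × 100) = 0.921272
Parallel (M1 and M2): 1 − (1 − 0.835270)(1 − 0.895834) = 0.982841
Series ([0.982841] and M3): 0.982841 × 0.921272 = 0.9055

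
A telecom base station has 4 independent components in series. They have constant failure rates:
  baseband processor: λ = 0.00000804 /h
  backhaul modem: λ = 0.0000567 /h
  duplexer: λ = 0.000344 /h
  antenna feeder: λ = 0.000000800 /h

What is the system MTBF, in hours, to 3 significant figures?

Series of exponential components: λ_sys = Σ λ_i
λ_sys = 0.00000804 + 0.0000567 + 0.000344 + 0.000000800 = 4.0954e-04 /h
MTBF = 1 / λ_sys = 2440 h

2440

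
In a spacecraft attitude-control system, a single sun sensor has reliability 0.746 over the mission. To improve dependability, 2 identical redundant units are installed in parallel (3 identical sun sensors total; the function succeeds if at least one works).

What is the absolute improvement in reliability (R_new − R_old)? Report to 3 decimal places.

R_before = 0.746
R_after = 1 − (1 − 0.746)^3 = 0.984
ΔR = 0.984 − 0.746 = 0.238

0.238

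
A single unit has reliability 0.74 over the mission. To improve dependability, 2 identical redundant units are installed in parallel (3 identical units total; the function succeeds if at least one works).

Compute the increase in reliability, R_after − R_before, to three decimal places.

0.242

R_before = 0.74
R_after = 1 − (1 − 0.74)^3 = 0.982
ΔR = 0.982 − 0.74 = 0.242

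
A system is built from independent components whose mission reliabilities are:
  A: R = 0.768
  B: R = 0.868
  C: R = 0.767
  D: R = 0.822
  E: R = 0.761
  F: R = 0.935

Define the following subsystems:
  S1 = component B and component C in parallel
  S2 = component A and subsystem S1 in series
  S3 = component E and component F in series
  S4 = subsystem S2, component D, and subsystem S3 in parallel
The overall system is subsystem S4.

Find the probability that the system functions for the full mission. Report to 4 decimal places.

0.9869

Parallel (B and C): 1 − (1 − 0.868000)(1 − 0.767000) = 0.969244
Series (A and [0.969244]): 0.768000 × 0.969244 = 0.744379
Series (E and F): 0.761000 × 0.935000 = 0.711535
Parallel ([0.744379], D, and [0.711535]): 1 − (1 − 0.744379)(1 − 0.822000)(1 − 0.711535) = 0.9869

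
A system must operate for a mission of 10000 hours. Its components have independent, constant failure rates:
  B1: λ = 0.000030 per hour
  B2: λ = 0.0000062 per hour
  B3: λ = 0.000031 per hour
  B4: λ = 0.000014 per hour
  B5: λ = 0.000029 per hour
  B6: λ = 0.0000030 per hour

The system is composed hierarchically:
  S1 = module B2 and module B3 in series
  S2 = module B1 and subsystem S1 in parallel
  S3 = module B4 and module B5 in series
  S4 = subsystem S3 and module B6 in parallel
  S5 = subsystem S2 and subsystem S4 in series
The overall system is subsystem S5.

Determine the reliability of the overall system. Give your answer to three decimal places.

R(B1) = exp(−0.000030 × 10000) = 0.74082
R(B2) = exp(−0.0000062 × 10000) = 0.93988
R(B3) = exp(−0.000031 × 10000) = 0.73345
R(B4) = exp(−0.000014 × 10000) = 0.86936
R(B5) = exp(−0.000029 × 10000) = 0.74826
R(B6) = exp(−0.0000030 × 10000) = 0.97045
Series (B2 and B3): 0.93988 × 0.73345 = 0.68935
Parallel (B1 and [0.68935]): 1 − (1 − 0.74082)(1 − 0.68935) = 0.91949
Series (B4 and B5): 0.86936 × 0.74826 = 0.65051
Parallel ([0.65051] and B6): 1 − (1 − 0.65051)(1 − 0.97045) = 0.98967
Series ([0.91949] and [0.98967]): 0.91949 × 0.98967 = 0.910

0.910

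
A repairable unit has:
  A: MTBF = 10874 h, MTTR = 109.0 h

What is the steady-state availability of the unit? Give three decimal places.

A(A) = MTBF/(MTBF+MTTR) = 10874/(10874+109.0) = 0.990

0.990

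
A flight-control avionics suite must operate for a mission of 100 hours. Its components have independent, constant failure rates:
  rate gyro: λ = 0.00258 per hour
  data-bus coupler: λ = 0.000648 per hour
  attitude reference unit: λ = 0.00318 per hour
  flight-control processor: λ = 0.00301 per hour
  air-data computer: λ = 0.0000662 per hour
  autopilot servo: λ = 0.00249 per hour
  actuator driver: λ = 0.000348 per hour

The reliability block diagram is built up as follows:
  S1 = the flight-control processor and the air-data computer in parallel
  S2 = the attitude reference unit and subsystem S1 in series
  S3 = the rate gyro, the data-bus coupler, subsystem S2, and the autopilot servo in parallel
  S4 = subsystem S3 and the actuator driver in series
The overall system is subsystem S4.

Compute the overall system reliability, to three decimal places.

0.965

R(rate gyro) = exp(−0.00258 × 100) = 0.77260
R(data-bus coupler) = exp(−0.000648 × 100) = 0.93725
R(attitude reference unit) = exp(−0.00318 × 100) = 0.72760
R(flight-control processor) = exp(−0.00301 × 100) = 0.74008
R(air-data computer) = exp(−0.0000662 × 100) = 0.99340
R(autopilot servo) = exp(−0.00249 × 100) = 0.77958
R(actuator driver) = exp(−0.000348 × 100) = 0.96580
Parallel (flight-control processor and air-data computer): 1 − (1 − 0.74008)(1 − 0.99340) = 0.99828
Series (attitude reference unit and [0.99828]): 0.72760 × 0.99828 = 0.72635
Parallel (rate gyro, data-bus coupler, [0.72635], and autopilot servo): 1 − (1 − 0.77260)(1 − 0.93725)(1 − 0.72635)(1 − 0.77958) = 0.99914
Series ([0.99914] and actuator driver): 0.99914 × 0.96580 = 0.965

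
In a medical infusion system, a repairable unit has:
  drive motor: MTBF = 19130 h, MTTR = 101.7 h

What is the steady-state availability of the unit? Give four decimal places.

0.9947

A(drive motor) = MTBF/(MTBF+MTTR) = 19130/(19130+101.7) = 0.9947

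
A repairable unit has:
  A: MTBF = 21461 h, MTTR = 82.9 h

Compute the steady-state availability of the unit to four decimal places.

A(A) = MTBF/(MTBF+MTTR) = 21461/(21461+82.9) = 0.9962

0.9962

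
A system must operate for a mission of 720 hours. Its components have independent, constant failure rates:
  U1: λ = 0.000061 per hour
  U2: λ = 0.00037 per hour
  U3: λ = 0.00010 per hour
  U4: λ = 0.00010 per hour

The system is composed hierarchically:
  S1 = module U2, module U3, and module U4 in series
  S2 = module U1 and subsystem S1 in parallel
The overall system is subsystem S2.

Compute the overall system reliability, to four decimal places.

0.9855

R(U1) = exp(−0.000061 × 720) = 0.957031
R(U2) = exp(−0.00037 × 720) = 0.766133
R(U3) = exp(−0.00010 × 720) = 0.930531
R(U4) = exp(−0.00010 × 720) = 0.930531
Series (U2, U3, and U4): 0.766133 × 0.930531 × 0.930531 = 0.663385
Parallel (U1 and [0.663385]): 1 − (1 − 0.957031)(1 − 0.663385) = 0.9855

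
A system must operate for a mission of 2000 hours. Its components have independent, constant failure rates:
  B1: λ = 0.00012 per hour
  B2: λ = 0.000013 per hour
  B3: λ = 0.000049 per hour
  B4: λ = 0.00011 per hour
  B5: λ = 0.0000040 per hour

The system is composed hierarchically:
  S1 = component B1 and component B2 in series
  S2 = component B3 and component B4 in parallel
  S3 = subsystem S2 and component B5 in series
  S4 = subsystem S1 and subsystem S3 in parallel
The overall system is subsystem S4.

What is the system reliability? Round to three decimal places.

R(B1) = exp(−0.00012 × 2000) = 0.78663
R(B2) = exp(−0.000013 × 2000) = 0.97434
R(B3) = exp(−0.000049 × 2000) = 0.90665
R(B4) = exp(−0.00011 × 2000) = 0.80252
R(B5) = exp(−0.0000040 × 2000) = 0.99203
Series (B1 and B2): 0.78663 × 0.97434 = 0.76645
Parallel (B3 and B4): 1 − (1 − 0.90665)(1 − 0.80252) = 0.98157
Series ([0.98157] and B5): 0.98157 × 0.99203 = 0.97375
Parallel ([0.76645] and [0.97375]): 1 − (1 − 0.76645)(1 − 0.97375) = 0.994

0.994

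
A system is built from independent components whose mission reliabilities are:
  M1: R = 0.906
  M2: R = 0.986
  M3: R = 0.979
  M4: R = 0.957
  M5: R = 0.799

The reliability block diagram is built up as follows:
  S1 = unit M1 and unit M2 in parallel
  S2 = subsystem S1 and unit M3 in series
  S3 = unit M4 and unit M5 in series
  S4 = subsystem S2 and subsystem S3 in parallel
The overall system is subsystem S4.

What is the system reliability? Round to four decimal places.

Parallel (M1 and M2): 1 − (1 − 0.906000)(1 − 0.986000) = 0.998684
Series ([0.998684] and M3): 0.998684 × 0.979000 = 0.977712
Series (M4 and M5): 0.957000 × 0.799000 = 0.764643
Parallel ([0.977712] and [0.764643]): 1 − (1 − 0.977712)(1 − 0.764643) = 0.9948

0.9948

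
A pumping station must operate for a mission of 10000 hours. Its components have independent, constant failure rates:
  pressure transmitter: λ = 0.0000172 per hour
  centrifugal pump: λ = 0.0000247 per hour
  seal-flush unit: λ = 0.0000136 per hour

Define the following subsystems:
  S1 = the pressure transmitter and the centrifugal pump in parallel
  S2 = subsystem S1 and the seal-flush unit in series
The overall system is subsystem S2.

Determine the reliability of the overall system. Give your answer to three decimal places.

0.843

R(pressure transmitter) = exp(−0.0000172 × 10000) = 0.84198
R(centrifugal pump) = exp(−0.0000247 × 10000) = 0.78114
R(seal-flush unit) = exp(−0.0000136 × 10000) = 0.87284
Parallel (pressure transmitter and centrifugal pump): 1 − (1 − 0.84198)(1 − 0.78114) = 0.96542
Series ([0.96542] and seal-flush unit): 0.96542 × 0.87284 = 0.843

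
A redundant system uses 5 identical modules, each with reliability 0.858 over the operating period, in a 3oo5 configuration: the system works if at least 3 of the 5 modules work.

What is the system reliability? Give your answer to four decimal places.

0.9771

R = Σ_{i=3}^{5} C(5,i) p^i (1−p)^{5−i} with p = 0.858
C(5,3)·0.858^3·0.142^2 = 0.127362
C(5,4)·0.858^4·0.142^1 = 0.384776
C(5,5)·0.858^5·0.142^0 = 0.464982
Sum = 0.9771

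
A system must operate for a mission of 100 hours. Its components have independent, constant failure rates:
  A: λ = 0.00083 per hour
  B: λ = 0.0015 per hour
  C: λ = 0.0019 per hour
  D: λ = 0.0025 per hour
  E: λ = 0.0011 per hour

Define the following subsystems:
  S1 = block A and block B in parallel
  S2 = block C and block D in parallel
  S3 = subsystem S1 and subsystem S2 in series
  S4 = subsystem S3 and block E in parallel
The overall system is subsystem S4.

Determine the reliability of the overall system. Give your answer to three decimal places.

R(A) = exp(−0.00083 × 100) = 0.92035
R(B) = exp(−0.0015 × 100) = 0.86071
R(C) = exp(−0.0019 × 100) = 0.82696
R(D) = exp(−0.0025 × 100) = 0.77880
R(E) = exp(−0.0011 × 100) = 0.89583
Parallel (A and B): 1 − (1 − 0.92035)(1 − 0.86071) = 0.98891
Parallel (C and D): 1 − (1 − 0.82696)(1 − 0.77880) = 0.96172
Series ([0.98891] and [0.96172]): 0.98891 × 0.96172 = 0.95105
Parallel ([0.95105] and E): 1 − (1 − 0.95105)(1 − 0.89583) = 0.995

0.995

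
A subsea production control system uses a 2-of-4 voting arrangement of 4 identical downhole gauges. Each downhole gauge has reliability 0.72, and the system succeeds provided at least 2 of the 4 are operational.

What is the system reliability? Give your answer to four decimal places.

R = Σ_{i=2}^{4} C(4,i) p^i (1−p)^{4−i} with p = 0.72
C(4,2)·0.72^2·0.28^2 = 0.243855
C(4,3)·0.72^3·0.28^1 = 0.418038
C(4,4)·0.72^4·0.28^0 = 0.268739
Sum = 0.9306

0.9306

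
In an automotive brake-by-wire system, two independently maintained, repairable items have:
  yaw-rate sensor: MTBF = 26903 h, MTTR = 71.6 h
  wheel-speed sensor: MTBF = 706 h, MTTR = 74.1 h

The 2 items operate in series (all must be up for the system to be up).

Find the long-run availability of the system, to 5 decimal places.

A(yaw-rate sensor) = MTBF/(MTBF+MTTR) = 26903/(26903+71.6) = 0.997346
A(wheel-speed sensor) = MTBF/(MTBF+MTTR) = 706/(706+74.1) = 0.905012
Series availability: 0.997346 × 0.905012 = 0.90261

0.90261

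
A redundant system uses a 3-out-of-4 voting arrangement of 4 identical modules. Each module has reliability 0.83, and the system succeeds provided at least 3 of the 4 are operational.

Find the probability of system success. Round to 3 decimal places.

0.863

R = Σ_{i=3}^{4} C(4,i) p^i (1−p)^{4−i} with p = 0.83
C(4,3)·0.83^3·0.17^1 = 0.38882
C(4,4)·0.83^4·0.17^0 = 0.47458
Sum = 0.863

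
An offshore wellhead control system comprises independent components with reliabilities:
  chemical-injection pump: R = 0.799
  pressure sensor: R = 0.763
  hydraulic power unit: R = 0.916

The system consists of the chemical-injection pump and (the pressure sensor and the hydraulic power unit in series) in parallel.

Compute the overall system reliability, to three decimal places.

0.939

Series (pressure sensor and hydraulic power unit): 0.76300 × 0.91600 = 0.69891
Parallel (chemical-injection pump and [0.69891]): 1 − (1 − 0.79900)(1 − 0.69891) = 0.939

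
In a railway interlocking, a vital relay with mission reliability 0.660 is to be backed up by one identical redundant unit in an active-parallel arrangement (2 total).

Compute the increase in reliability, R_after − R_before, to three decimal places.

R_before = 0.660
R_after = 1 − (1 − 0.660)^2 = 0.884
ΔR = 0.884 − 0.660 = 0.224

0.224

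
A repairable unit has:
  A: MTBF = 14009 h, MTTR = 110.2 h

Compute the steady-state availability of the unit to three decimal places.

A(A) = MTBF/(MTBF+MTTR) = 14009/(14009+110.2) = 0.992

0.992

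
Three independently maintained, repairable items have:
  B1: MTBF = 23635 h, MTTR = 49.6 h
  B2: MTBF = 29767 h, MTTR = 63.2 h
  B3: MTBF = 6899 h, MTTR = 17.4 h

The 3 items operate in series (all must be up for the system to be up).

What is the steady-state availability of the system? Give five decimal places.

0.99329

A(B1) = MTBF/(MTBF+MTTR) = 23635/(23635+49.6) = 0.997906
A(B2) = MTBF/(MTBF+MTTR) = 29767/(29767+63.2) = 0.997881
A(B3) = MTBF/(MTBF+MTTR) = 6899/(6899+17.4) = 0.997484
Series availability: 0.997906 × 0.997881 × 0.997484 = 0.99329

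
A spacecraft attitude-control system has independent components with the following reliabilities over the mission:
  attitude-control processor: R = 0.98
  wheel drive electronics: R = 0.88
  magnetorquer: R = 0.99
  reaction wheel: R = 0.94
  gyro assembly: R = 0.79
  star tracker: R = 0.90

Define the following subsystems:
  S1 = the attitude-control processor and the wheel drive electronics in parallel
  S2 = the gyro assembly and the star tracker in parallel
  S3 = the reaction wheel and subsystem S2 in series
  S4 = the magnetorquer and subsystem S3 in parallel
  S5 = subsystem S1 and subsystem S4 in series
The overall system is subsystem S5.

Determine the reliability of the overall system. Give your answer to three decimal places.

Parallel (attitude-control processor and wheel drive electronics): 1 − (1 − 0.98000)(1 − 0.88000) = 0.99760
Parallel (gyro assembly and star tracker): 1 − (1 − 0.79000)(1 − 0.90000) = 0.97900
Series (reaction wheel and [0.97900]): 0.94000 × 0.97900 = 0.92026
Parallel (magnetorquer and [0.92026]): 1 − (1 − 0.99000)(1 − 0.92026) = 0.99920
Series ([0.99760] and [0.99920]): 0.99760 × 0.99920 = 0.997

0.997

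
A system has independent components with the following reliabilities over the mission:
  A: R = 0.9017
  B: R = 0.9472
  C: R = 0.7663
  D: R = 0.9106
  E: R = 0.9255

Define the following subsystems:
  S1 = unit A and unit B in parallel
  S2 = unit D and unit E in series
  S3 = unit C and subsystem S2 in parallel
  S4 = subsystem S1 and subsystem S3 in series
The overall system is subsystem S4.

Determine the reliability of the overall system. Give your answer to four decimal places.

0.9583

Parallel (A and B): 1 − (1 − 0.901700)(1 − 0.947200) = 0.994810
Series (D and E): 0.910600 × 0.925500 = 0.842760
Parallel (C and [0.842760]): 1 − (1 − 0.766300)(1 − 0.842760) = 0.963253
Series ([0.994810] and [0.963253]): 0.994810 × 0.963253 = 0.9583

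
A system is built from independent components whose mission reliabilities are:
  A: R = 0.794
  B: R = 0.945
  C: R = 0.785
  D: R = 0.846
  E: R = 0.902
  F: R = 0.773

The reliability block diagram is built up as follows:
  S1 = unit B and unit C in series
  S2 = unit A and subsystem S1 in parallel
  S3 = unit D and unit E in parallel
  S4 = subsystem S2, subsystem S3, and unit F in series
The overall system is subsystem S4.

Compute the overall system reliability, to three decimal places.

Series (B and C): 0.94500 × 0.78500 = 0.74183
Parallel (A and [0.74183]): 1 − (1 − 0.79400)(1 − 0.74183) = 0.94682
Parallel (D and E): 1 − (1 − 0.84600)(1 − 0.90200) = 0.98491
Series ([0.94682], [0.98491], and F): 0.94682 × 0.98491 × 0.77300 = 0.721

0.721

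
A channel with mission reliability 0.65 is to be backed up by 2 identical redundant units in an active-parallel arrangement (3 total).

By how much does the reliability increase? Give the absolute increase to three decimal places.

R_before = 0.65
R_after = 1 − (1 − 0.65)^3 = 0.957
ΔR = 0.957 − 0.65 = 0.307

0.307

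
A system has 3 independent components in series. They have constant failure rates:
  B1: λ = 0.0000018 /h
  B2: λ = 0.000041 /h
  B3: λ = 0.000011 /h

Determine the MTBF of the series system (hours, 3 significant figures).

Series of exponential components: λ_sys = Σ λ_i
λ_sys = 0.0000018 + 0.000041 + 0.000011 = 5.3800e-05 /h
MTBF = 1 / λ_sys = 18600 h

18600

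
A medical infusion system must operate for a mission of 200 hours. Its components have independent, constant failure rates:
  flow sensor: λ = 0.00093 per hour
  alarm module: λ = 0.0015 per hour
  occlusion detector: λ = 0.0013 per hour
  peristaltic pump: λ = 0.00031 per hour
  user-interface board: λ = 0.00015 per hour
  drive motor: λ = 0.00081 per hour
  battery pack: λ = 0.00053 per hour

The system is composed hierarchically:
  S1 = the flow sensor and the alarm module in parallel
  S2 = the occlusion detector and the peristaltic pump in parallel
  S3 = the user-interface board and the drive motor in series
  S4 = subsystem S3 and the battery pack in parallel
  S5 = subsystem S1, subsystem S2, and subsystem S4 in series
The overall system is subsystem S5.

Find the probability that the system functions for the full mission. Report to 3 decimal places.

R(flow sensor) = exp(−0.00093 × 200) = 0.83027
R(alarm module) = exp(−0.0015 × 200) = 0.74082
R(occlusion detector) = exp(−0.0013 × 200) = 0.77105
R(peristaltic pump) = exp(−0.00031 × 200) = 0.93988
R(user-interface board) = exp(−0.00015 × 200) = 0.97045
R(drive motor) = exp(−0.00081 × 200) = 0.85044
R(battery pack) = exp(−0.00053 × 200) = 0.89942
Parallel (flow sensor and alarm module): 1 − (1 − 0.83027)(1 − 0.74082) = 0.95601
Parallel (occlusion detector and peristaltic pump): 1 − (1 − 0.77105)(1 − 0.93988) = 0.98624
Series (user-interface board and drive motor): 0.97045 × 0.85044 = 0.82531
Parallel ([0.82531] and battery pack): 1 − (1 − 0.82531)(1 − 0.89942) = 0.98243
Series ([0.95601], [0.98624], and [0.98243]): 0.95601 × 0.98624 × 0.98243 = 0.926

0.926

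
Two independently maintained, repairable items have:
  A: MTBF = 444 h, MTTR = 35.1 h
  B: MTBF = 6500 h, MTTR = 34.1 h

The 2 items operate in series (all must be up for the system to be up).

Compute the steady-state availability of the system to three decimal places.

A(A) = MTBF/(MTBF+MTTR) = 444/(444+35.1) = 0.926738
A(B) = MTBF/(MTBF+MTTR) = 6500/(6500+34.1) = 0.994781
Series availability: 0.926738 × 0.994781 = 0.922

0.922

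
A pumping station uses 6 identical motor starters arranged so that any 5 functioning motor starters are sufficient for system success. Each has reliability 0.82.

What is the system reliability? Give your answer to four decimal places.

0.7044

R = Σ_{i=5}^{6} C(6,i) p^i (1−p)^{6−i} with p = 0.82
C(6,5)·0.82^5·0.18^1 = 0.400399
C(6,6)·0.82^6·0.18^0 = 0.304007
Sum = 0.7044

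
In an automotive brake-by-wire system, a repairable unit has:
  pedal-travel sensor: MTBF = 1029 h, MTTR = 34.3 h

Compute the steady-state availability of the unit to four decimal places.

A(pedal-travel sensor) = MTBF/(MTBF+MTTR) = 1029/(1029+34.3) = 0.9677

0.9677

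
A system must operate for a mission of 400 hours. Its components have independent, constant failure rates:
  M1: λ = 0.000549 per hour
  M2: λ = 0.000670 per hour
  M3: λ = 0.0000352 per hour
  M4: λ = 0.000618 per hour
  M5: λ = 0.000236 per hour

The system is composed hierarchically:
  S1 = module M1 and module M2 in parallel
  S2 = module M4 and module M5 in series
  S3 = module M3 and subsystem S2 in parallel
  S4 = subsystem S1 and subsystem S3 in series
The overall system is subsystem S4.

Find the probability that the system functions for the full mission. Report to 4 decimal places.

0.9498

R(M1) = exp(−0.000549 × 400) = 0.802840
R(M2) = exp(−0.000670 × 400) = 0.764908
R(M3) = exp(−0.0000352 × 400) = 0.986019
R(M4) = exp(−0.000618 × 400) = 0.780984
R(M5) = exp(−0.000236 × 400) = 0.909919
Parallel (M1 and M2): 1 − (1 − 0.802840)(1 − 0.764908) = 0.953649
Series (M4 and M5): 0.780984 × 0.909919 = 0.710632
Parallel (M3 and [0.710632]): 1 − (1 − 0.986019)(1 − 0.710632) = 0.995954
Series ([0.953649] and [0.995954]): 0.953649 × 0.995954 = 0.9498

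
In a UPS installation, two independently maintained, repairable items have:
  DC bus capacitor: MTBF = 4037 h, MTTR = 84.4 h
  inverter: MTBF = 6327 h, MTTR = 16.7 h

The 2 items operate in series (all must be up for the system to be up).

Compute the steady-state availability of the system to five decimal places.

A(DC bus capacitor) = MTBF/(MTBF+MTTR) = 4037/(4037+84.4) = 0.979522
A(inverter) = MTBF/(MTBF+MTTR) = 6327/(6327+16.7) = 0.997367
Series availability: 0.979522 × 0.997367 = 0.97694

0.97694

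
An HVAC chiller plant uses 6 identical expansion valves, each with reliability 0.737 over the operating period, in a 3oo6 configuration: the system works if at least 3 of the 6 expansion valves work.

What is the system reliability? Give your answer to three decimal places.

0.955

R = Σ_{i=3}^{6} C(6,i) p^i (1−p)^{6−i} with p = 0.737
C(6,3)·0.737^3·0.263^3 = 0.14565
C(6,4)·0.737^4·0.263^2 = 0.30611
C(6,5)·0.737^5·0.263^1 = 0.34312
C(6,6)·0.737^6·0.263^0 = 0.16025
Sum = 0.955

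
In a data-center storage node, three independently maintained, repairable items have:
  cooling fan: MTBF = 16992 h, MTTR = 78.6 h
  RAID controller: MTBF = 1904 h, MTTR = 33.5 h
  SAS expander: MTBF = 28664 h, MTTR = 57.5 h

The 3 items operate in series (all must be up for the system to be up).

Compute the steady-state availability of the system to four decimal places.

0.9762

A(cooling fan) = MTBF/(MTBF+MTTR) = 16992/(16992+78.6) = 0.995396
A(RAID controller) = MTBF/(MTBF+MTTR) = 1904/(1904+33.5) = 0.982710
A(SAS expander) = MTBF/(MTBF+MTTR) = 28664/(28664+57.5) = 0.997998
Series availability: 0.995396 × 0.982710 × 0.997998 = 0.9762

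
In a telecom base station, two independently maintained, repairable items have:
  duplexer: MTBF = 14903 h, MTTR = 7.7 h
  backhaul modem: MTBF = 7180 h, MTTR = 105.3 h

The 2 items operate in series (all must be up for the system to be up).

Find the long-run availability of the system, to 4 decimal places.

0.9850

A(duplexer) = MTBF/(MTBF+MTTR) = 14903/(14903+7.7) = 0.999484
A(backhaul modem) = MTBF/(MTBF+MTTR) = 7180/(7180+105.3) = 0.985546
Series availability: 0.999484 × 0.985546 = 0.9850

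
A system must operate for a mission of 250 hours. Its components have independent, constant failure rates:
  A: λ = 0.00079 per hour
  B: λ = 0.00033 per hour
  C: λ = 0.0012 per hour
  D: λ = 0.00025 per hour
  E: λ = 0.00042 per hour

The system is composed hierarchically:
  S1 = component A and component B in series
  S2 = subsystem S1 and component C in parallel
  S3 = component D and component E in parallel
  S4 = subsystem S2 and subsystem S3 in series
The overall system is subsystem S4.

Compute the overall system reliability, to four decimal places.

0.9310

R(A) = exp(−0.00079 × 250) = 0.820780
R(B) = exp(−0.00033 × 250) = 0.920811
R(C) = exp(−0.0012 × 250) = 0.740818
R(D) = exp(−0.00025 × 250) = 0.939413
R(E) = exp(−0.00042 × 250) = 0.900325
Series (A and B): 0.820780 × 0.920811 = 0.755783
Parallel ([0.755783] and C): 1 − (1 − 0.755783)(1 − 0.740818) = 0.936703
Parallel (D and E): 1 − (1 − 0.939413)(1 − 0.900325) = 0.993961
Series ([0.936703] and [0.993961]): 0.936703 × 0.993961 = 0.9310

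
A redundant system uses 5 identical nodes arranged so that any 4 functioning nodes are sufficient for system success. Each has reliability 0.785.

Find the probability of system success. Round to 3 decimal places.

R = Σ_{i=4}^{5} C(5,i) p^i (1−p)^{5−i} with p = 0.785
C(5,4)·0.785^4·0.215^1 = 0.40821
C(5,5)·0.785^5·0.215^0 = 0.29809
Sum = 0.706

0.706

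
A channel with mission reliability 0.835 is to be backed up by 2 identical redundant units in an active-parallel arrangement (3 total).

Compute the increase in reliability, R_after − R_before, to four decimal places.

R_before = 0.835
R_after = 1 − (1 − 0.835)^3 = 0.9955
ΔR = 0.9955 − 0.835 = 0.1605

0.1605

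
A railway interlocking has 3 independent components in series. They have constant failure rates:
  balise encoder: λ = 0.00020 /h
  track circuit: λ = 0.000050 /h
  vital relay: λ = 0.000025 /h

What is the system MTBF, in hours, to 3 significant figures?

3640

Series of exponential components: λ_sys = Σ λ_i
λ_sys = 0.00020 + 0.000050 + 0.000025 = 2.7500e-04 /h
MTBF = 1 / λ_sys = 3640 h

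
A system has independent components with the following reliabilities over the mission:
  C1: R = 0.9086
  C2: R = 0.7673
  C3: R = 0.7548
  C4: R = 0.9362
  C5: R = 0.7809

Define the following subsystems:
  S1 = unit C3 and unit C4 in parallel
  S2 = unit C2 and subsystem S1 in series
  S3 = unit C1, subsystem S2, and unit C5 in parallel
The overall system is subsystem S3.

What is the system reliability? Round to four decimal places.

Parallel (C3 and C4): 1 − (1 − 0.754800)(1 − 0.936200) = 0.984356
Series (C2 and [0.984356]): 0.767300 × 0.984356 = 0.755296
Parallel (C1, [0.755296], and C5): 1 − (1 − 0.908600)(1 − 0.755296)(1 − 0.780900) = 0.9951

0.9951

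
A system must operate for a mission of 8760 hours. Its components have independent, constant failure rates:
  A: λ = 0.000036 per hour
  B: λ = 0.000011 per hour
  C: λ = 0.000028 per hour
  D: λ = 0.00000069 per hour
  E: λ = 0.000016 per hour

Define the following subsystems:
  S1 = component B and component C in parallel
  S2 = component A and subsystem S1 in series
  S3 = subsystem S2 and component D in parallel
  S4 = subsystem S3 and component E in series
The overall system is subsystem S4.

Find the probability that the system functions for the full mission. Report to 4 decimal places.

0.8677

R(A) = exp(−0.000036 × 8760) = 0.729526
R(B) = exp(−0.000011 × 8760) = 0.908137
R(C) = exp(−0.000028 × 8760) = 0.782485
R(D) = exp(−0.00000069 × 8760) = 0.993974
R(E) = exp(−0.000016 × 8760) = 0.869219
Parallel (B and C): 1 − (1 − 0.908137)(1 − 0.782485) = 0.980018
Series (A and [0.980018]): 0.729526 × 0.980018 = 0.714949
Parallel ([0.714949] and D): 1 − (1 − 0.714949)(1 − 0.993974) = 0.998282
Series ([0.998282] and E): 0.998282 × 0.869219 = 0.8677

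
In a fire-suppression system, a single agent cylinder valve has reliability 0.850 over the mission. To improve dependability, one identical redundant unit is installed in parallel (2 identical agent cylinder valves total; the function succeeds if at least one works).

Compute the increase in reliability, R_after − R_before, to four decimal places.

0.1275

R_before = 0.850
R_after = 1 − (1 − 0.850)^2 = 0.9775
ΔR = 0.9775 − 0.850 = 0.1275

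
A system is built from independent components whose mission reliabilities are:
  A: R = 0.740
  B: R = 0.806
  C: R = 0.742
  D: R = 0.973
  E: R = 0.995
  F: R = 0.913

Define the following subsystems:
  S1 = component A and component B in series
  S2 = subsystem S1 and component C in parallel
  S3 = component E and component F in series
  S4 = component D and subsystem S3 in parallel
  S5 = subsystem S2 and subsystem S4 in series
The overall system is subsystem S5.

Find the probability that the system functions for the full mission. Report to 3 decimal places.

0.894

Series (A and B): 0.74000 × 0.80600 = 0.59644
Parallel ([0.59644] and C): 1 − (1 − 0.59644)(1 − 0.74200) = 0.89588
Series (E and F): 0.99500 × 0.91300 = 0.90844
Parallel (D and [0.90844]): 1 − (1 − 0.97300)(1 − 0.90844) = 0.99753
Series ([0.89588] and [0.99753]): 0.89588 × 0.99753 = 0.894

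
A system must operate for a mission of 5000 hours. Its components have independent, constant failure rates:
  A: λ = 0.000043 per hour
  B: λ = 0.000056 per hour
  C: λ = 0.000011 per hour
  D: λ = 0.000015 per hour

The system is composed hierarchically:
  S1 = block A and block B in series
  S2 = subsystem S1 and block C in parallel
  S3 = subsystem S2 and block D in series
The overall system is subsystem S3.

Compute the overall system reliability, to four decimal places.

R(A) = exp(−0.000043 × 5000) = 0.806541
R(B) = exp(−0.000056 × 5000) = 0.755784
R(C) = exp(−0.000011 × 5000) = 0.946485
R(D) = exp(−0.000015 × 5000) = 0.927743
Series (A and B): 0.806541 × 0.755784 = 0.609571
Parallel ([0.609571] and C): 1 − (1 − 0.609571)(1 − 0.946485) = 0.979106
Series ([0.979106] and D): 0.979106 × 0.927743 = 0.9084

0.9084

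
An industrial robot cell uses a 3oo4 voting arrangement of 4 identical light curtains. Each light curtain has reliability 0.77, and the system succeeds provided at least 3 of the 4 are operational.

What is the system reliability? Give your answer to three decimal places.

R = Σ_{i=3}^{4} C(4,i) p^i (1−p)^{4−i} with p = 0.77
C(4,3)·0.77^3·0.23^1 = 0.42001
C(4,4)·0.77^4·0.23^0 = 0.35153
Sum = 0.772

0.772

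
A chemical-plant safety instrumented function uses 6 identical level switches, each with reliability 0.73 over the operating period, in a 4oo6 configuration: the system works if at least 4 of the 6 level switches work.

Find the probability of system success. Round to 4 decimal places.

R = Σ_{i=4}^{6} C(6,i) p^i (1−p)^{6−i} with p = 0.73
C(6,4)·0.73^4·0.27^2 = 0.310535
C(6,5)·0.73^5·0.27^1 = 0.335838
C(6,6)·0.73^6·0.27^0 = 0.151334
Sum = 0.7977

0.7977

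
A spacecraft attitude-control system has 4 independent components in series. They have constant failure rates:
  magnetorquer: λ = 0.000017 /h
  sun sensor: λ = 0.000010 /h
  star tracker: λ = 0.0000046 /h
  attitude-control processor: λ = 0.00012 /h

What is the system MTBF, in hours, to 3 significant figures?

6600

Series of exponential components: λ_sys = Σ λ_i
λ_sys = 0.000017 + 0.000010 + 0.0000046 + 0.00012 = 1.5160e-04 /h
MTBF = 1 / λ_sys = 6600 h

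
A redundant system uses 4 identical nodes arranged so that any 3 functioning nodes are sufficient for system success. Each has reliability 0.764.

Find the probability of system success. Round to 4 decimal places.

R = Σ_{i=3}^{4} C(4,i) p^i (1−p)^{4−i} with p = 0.764
C(4,3)·0.764^3·0.236^1 = 0.420971
C(4,4)·0.764^4·0.236^0 = 0.340701
Sum = 0.7617

0.7617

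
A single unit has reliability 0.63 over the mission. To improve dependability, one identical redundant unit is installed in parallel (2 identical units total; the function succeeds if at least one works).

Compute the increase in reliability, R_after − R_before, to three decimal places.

R_before = 0.63
R_after = 1 − (1 − 0.63)^2 = 0.863
ΔR = 0.863 − 0.63 = 0.233

0.233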